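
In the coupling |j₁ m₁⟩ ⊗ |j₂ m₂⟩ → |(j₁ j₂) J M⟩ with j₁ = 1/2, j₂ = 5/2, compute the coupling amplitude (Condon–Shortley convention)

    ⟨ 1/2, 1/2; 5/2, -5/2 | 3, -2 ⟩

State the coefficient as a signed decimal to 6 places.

+0.408248  (= +√(1/6))

triangle: 0!×1!×5!/7! = 120/5040
(j±m)!: 1!×0!×0!×5!×1!×5! = 14400
prefactor² = (2J+1)×Δ×N² = 2400
  k=0: +1/(0!×0!×0!×0!×1!×5!) = 1/120
Σ = 1/120  ⇒  CG² = 2400×1/120² = 1/6
CG = +√(1/6) = +0.408248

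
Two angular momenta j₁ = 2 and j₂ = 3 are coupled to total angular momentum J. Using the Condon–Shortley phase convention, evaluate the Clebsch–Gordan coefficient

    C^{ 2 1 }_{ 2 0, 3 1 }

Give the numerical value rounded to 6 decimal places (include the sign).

j₁+j₂−J=3  J+j₁−j₂=1  J−j₁+j₂=3  j₁+j₂+J+1=8
(j₁±m₁, j₂±m₂, J±M) = (2,2,4,2,3,1)
P² = 36/7
sum k=1..2:
  [1] −1/12 = -1/12
  [2] +1/4 = 1/4
S = 1/6
C² = P²·S² = 1/7 ; C = +0.377964

+√(1/7) = +0.377964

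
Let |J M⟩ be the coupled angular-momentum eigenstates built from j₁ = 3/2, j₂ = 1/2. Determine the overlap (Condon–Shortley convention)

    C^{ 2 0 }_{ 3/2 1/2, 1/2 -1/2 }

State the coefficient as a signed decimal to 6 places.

√[5·0!3!1!/5! · 2!1!0!1!2!2!] = √(2)
  +(−1)^0/∏(0,0,1,0,2,1)! = 1/2  (running 1/2)
⟨..|..⟩ = √(2)·(1/2) = +0.707107

+√(1/2) ≈ +0.707107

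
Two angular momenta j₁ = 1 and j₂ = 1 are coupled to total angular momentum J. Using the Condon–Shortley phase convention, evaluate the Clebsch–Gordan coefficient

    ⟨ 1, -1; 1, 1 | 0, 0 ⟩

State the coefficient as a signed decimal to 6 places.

triangle: 2!·0!·0!/3! = 2/6
(j±m)!: 0!·2!·2!·0!·0!·0! = 4
prefactor² = (2J+1)·Δ·N² = 4/3
  k=2: +1/(2!·0!·0!·0!·0!·0!) = 1/2
Σ = 1/2  ⇒  CG² = 4/3·1/2² = 1/3
CG = +√(1/3) = +0.577350

+0.577350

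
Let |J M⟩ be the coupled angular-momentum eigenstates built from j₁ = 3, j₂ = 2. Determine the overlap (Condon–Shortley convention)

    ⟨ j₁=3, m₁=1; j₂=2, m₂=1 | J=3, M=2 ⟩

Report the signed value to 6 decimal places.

−√(1/4) ≈ -0.500000

triangle: 2!*4!*2!/9! = 96/362880
(j±m)!: 4!*2!*3!*1!*5!*1! = 34560
prefactor² = (2J+1)*Δ*N² = 64
  k=1: −1/(1!*1!*1!*2!*3!*0!) = -1/12
  k=2: +1/(2!*0!*0!*1!*4!*1!) = 1/48
Σ = -1/16  ⇒  CG² = 64*(-1/16)² = 1/4
CG = −√(1/4) = -0.500000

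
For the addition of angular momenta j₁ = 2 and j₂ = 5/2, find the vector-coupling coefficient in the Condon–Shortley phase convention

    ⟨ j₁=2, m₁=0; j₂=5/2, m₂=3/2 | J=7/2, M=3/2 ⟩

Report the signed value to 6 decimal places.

-0.534522  (= −√(2/7))

√[8·1!3!4!/9! · 2!2!4!1!5!2!] = √(512/7)
  +(−1)^0/∏(0,1,2,4,1,0)! = 1/48  (running 1/48)
  +(−1)^1/∏(1,0,1,3,2,1)! = -1/12  (running -1/16)
⟨..|..⟩ = √(512/7)·(-1/16) = -0.534522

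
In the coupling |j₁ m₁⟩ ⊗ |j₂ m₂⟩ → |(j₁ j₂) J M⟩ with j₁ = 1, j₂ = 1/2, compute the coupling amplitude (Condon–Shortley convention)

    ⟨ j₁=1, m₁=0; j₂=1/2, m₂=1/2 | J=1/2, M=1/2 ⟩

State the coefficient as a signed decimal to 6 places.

j₁+j₂−J=1  J+j₁−j₂=1  J−j₁+j₂=0  j₁+j₂+J+1=3
(j₁±m₁, j₂±m₂, J±M) = (1,1,1,0,1,0)
P² = 1/3
sum k=1..1:
  [1] −1/1 = -1
S = -1
C² = P²·S² = 1/3 ; C = -0.577350

-0.577350  (= −√(1/3))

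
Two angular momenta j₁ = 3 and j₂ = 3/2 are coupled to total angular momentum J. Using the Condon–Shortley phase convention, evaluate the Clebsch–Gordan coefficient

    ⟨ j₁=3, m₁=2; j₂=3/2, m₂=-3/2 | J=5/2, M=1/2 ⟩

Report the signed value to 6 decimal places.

√[6·2!4!1!/8! · 5!1!0!3!3!2!] = √(432/7)
  +(−1)^0/∏(0,2,1,0,3,1)! = 1/12  (running 1/12)
⟨..|..⟩ = √(432/7)·(1/12) = +0.654654

+0.654654  (= +√(3/7))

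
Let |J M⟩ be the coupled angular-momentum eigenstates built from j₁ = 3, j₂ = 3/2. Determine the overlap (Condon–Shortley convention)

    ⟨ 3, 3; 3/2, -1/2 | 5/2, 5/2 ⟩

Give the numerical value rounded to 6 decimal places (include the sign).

j₁+j₂−J=2  J+j₁−j₂=4  J−j₁+j₂=1  j₁+j₂+J+1=8
(j₁±m₁, j₂±m₂, J±M) = (6,0,1,2,5,0)
P² = 8640/7
sum k=0..0:
  [0] +1/48 = 1/48
S = 1/48
C² = P²·S² = 15/28 ; C = +0.731925

+0.731925  (= +√(15/28))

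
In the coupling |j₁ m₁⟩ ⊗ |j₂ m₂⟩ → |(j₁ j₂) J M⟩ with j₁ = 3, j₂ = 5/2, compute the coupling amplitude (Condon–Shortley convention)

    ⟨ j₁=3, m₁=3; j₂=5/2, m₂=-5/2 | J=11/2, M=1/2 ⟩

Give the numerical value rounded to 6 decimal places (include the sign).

√[12·0!6!5!/12! · 6!0!0!5!6!5!] = √(1244160000/77)
  +(−1)^0/∏(0,0,0,0,6,5)! = 1/86400  (running 1/86400)
⟨..|..⟩ = √(1244160000/77)·(1/86400) = +0.046524

+√(1/462) = +0.046524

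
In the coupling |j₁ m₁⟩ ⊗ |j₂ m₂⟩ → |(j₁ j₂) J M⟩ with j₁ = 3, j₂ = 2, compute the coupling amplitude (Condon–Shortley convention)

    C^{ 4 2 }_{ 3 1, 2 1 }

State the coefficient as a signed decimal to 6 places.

−√(1/28) ≈ -0.188982

√[9·1!5!3!/10! · 4!2!3!1!6!2!] = √(5184/7)
  +(−1)^0/∏(0,1,2,3,3,0)! = 1/72  (running 1/72)
  +(−1)^1/∏(1,0,1,2,4,1)! = -1/48  (running -1/144)
⟨..|..⟩ = √(5184/7)·(-1/144) = -0.188982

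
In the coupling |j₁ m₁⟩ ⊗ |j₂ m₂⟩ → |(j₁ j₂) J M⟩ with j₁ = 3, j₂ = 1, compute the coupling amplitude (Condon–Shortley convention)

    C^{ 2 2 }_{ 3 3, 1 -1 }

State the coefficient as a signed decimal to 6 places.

+√(5/7) ≈ +0.845154

triangle: 2!×4!×0!/7! = 48/5040
(j±m)!: 6!×0!×0!×2!×4!×0! = 34560
prefactor² = (2J+1)×Δ×N² = 11520/7
  k=0: +1/(0!×2!×0!×0!×4!×0!) = 1/48
Σ = 1/48  ⇒  CG² = 11520/7×1/48² = 5/7
CG = +√(5/7) = +0.845154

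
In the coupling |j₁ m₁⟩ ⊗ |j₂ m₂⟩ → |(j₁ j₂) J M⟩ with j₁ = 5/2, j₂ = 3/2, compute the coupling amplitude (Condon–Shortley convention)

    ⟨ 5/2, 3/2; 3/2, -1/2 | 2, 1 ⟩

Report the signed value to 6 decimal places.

√[5·2!3!1!/7! · 4!1!1!2!3!1!] = √(24/7)
  +(−1)^0/∏(0,2,1,1,2,0)! = 1/4  (running 1/4)
  +(−1)^1/∏(1,1,0,0,3,1)! = -1/6  (running 1/12)
⟨..|..⟩ = √(24/7)·(1/12) = +0.154303

+0.154303  (= +√(1/42))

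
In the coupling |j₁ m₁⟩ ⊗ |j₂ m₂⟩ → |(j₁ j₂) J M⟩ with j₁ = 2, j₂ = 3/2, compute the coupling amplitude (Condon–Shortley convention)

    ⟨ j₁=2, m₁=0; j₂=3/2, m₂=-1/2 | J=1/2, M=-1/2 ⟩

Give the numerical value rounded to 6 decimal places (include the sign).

triangle: 3!·1!·0!/5! = 6/120
(j±m)!: 2!·2!·1!·2!·0!·1! = 8
prefactor² = (2J+1)·Δ·N² = 4/5
  k=1: −1/(1!·2!·1!·0!·0!·0!) = -1/2
Σ = -1/2  ⇒  CG² = 4/5·(-1/2)² = 1/5
CG = −√(1/5) = -0.447214

−√(1/5) = -0.447214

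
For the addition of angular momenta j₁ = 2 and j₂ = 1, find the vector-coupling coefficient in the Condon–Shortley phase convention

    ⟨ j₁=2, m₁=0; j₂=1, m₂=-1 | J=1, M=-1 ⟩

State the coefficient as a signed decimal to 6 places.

triangle: 2!*2!*0!/5! = 4/120
(j±m)!: 2!*2!*0!*2!*0!*2! = 16
prefactor² = (2J+1)*Δ*N² = 8/5
  k=0: +1/(0!*2!*2!*0!*0!*0!) = 1/4
Σ = 1/4  ⇒  CG² = 8/5*1/4² = 1/10
CG = +√(1/10) = +0.316228

+√(1/10) ≈ +0.316228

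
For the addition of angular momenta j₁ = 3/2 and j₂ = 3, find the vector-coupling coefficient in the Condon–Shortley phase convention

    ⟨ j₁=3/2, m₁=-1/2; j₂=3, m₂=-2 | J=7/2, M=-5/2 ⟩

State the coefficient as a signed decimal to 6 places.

+√(1/7) ≈ +0.377964

√[8·1!2!5!/9! · 1!2!1!5!1!6!] = √(6400/7)
  +(−1)^0/∏(0,1,2,1,0,4)! = 1/48  (running 1/48)
  +(−1)^1/∏(1,0,1,0,1,5)! = -1/120  (running 1/80)
⟨..|..⟩ = √(6400/7)·(1/80) = +0.377964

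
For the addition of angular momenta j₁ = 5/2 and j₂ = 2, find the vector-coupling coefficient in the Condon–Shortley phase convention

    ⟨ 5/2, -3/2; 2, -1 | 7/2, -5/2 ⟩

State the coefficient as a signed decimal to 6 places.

j₁+j₂−J=1  J+j₁−j₂=4  J−j₁+j₂=3  j₁+j₂+J+1=9
(j₁±m₁, j₂±m₂, J±M) = (1,4,1,3,1,6)
P² = 2304/7
sum k=0..1:
  [0] +1/48 = 1/48
  [1] −1/36 = -1/36
S = -1/144
C² = P²·S² = 1/63 ; C = -0.125988

−√(1/63) = -0.125988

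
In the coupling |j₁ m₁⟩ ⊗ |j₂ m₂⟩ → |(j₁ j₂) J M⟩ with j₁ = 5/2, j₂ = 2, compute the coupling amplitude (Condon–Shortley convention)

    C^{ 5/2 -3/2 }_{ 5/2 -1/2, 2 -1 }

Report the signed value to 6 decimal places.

−√(6/35) ≈ -0.414039

triangle: 2!×3!×2!/8! = 24/40320
(j±m)!: 2!×3!×1!×3!×1!×4! = 1728
prefactor² = (2J+1)×Δ×N² = 216/35
  k=0: +1/(0!×2!×3!×1!×0!×1!) = 1/12
  k=1: −1/(1!×1!×2!×0!×1!×2!) = -1/4
Σ = -1/6  ⇒  CG² = 216/35×(-1/6)² = 6/35
CG = −√(6/35) = -0.414039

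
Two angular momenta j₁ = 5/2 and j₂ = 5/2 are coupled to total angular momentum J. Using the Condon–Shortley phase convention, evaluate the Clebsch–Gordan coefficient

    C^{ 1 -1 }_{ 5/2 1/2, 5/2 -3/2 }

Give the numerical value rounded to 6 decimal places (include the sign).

√[3·4!1!1!/7! · 3!2!1!4!0!2!] = √(288/35)
  +(−1)^1/∏(1,3,1,0,0,1)! = -1/6  (running -1/6)
⟨..|..⟩ = √(288/35)·(-1/6) = -0.478091

−√(8/35) = -0.478091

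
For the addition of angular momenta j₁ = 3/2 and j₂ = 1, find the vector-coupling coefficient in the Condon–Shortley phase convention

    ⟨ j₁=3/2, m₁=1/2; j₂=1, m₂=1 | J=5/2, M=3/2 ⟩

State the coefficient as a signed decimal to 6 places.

+0.774597

j₁+j₂−J=0  J+j₁−j₂=3  J−j₁+j₂=2  j₁+j₂+J+1=6
(j₁±m₁, j₂±m₂, J±M) = (2,1,2,0,4,1)
P² = 48/5
sum k=0..0:
  [0] +1/4 = 1/4
S = 1/4
C² = P²·S² = 3/5 ; C = +0.774597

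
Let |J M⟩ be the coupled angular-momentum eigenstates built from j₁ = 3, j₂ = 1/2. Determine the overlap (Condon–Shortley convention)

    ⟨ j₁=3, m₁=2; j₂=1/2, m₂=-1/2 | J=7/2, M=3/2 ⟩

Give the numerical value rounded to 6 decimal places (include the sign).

triangle: 0!*6!*1!/8! = 720/40320
(j±m)!: 5!*1!*0!*1!*5!*2! = 28800
prefactor² = (2J+1)*Δ*N² = 28800/7
  k=0: +1/(0!*0!*1!*0!*5!*1!) = 1/120
Σ = 1/120  ⇒  CG² = 28800/7*1/120² = 2/7
CG = +√(2/7) = +0.534522

+0.534522  (= +√(2/7))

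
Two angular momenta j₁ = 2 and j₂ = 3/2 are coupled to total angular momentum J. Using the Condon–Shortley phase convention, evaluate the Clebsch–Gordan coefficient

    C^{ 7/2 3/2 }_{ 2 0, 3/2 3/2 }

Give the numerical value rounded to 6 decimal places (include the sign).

+0.534522

triangle: 0!*4!*3!/8! = 144/40320
(j±m)!: 2!*2!*3!*0!*5!*2! = 5760
prefactor² = (2J+1)*Δ*N² = 1152/7
  k=0: +1/(0!*0!*2!*3!*2!*0!) = 1/24
Σ = 1/24  ⇒  CG² = 1152/7*1/24² = 2/7
CG = +√(2/7) = +0.534522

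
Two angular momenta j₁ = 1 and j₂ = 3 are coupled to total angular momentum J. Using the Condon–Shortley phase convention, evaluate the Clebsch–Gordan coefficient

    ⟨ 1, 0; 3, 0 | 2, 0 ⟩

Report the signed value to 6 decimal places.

−√(3/7) ≈ -0.654654

√[5·2!0!4!/7! · 1!1!3!3!2!2!] = √(48/7)
  +(−1)^1/∏(1,1,0,2,0,2)! = -1/4  (running -1/4)
⟨..|..⟩ = √(48/7)·(-1/4) = -0.654654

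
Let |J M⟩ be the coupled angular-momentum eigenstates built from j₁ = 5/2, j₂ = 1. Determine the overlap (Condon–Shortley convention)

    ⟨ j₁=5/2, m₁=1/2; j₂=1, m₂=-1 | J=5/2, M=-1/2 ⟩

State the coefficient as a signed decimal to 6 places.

triangle: 1!×4!×1!/7! = 24/5040
(j±m)!: 3!×2!×0!×2!×2!×3! = 288
prefactor² = (2J+1)×Δ×N² = 288/35
  k=0: +1/(0!×1!×2!×0!×2!×1!) = 1/4
Σ = 1/4  ⇒  CG² = 288/35×1/4² = 18/35
CG = +√(18/35) = +0.717137

+0.717137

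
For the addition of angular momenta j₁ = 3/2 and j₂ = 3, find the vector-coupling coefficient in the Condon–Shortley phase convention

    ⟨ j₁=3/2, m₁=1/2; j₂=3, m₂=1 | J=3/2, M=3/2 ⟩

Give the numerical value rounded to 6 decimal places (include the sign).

−√(4/35) ≈ -0.338062

j₁+j₂−J=3  J+j₁−j₂=0  J−j₁+j₂=3  j₁+j₂+J+1=7
(j₁±m₁, j₂±m₂, J±M) = (2,1,4,2,3,0)
P² = 576/35
sum k=1..1:
  [1] −1/12 = -1/12
S = -1/12
C² = P²·S² = 4/35 ; C = -0.338062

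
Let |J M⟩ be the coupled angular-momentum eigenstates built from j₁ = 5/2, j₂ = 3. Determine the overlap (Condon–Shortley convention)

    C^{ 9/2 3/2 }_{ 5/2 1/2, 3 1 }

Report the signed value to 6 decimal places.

triangle: 1!×4!×5!/11! = 2880/39916800
(j±m)!: 3!×2!×4!×2!×6!×3! = 2488320
prefactor² = (2J+1)×Δ×N² = 138240/77
  k=0: +1/(0!×1!×2!×4!×2!×1!) = 1/96
  k=1: −1/(1!×0!×1!×3!×3!×2!) = -1/72
Σ = -1/288  ⇒  CG² = 138240/77×(-1/288)² = 5/231
CG = −√(5/231) = -0.147122

−√(5/231) ≈ -0.147122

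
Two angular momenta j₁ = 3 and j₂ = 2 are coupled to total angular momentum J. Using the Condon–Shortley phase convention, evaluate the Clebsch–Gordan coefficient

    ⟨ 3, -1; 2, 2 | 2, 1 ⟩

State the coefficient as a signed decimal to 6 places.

√[5·3!3!1!/8! · 2!4!4!0!3!1!] = √(216/7)
  +(−1)^3/∏(3,0,1,1,2,0)! = -1/12  (running -1/12)
⟨..|..⟩ = √(216/7)·(-1/12) = -0.462910

−√(3/14) = -0.462910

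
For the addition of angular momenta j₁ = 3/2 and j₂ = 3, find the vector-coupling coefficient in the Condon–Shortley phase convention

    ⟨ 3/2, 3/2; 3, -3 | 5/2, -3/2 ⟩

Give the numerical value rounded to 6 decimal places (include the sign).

+√(9/28) = +0.566947

j₁+j₂−J=2  J+j₁−j₂=1  J−j₁+j₂=4  j₁+j₂+J+1=8
(j₁±m₁, j₂±m₂, J±M) = (3,0,0,6,1,4)
P² = 5184/7
sum k=0..0:
  [0] +1/48 = 1/48
S = 1/48
C² = P²·S² = 9/28 ; C = +0.566947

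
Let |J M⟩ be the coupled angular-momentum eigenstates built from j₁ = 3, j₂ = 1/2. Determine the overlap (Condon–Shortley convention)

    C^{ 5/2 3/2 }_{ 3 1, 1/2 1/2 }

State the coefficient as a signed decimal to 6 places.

-0.534522

√[6·1!5!0!/7! · 4!2!1!0!4!1!] = √(1152/7)
  +(−1)^1/∏(1,0,1,0,4,0)! = -1/24  (running -1/24)
⟨..|..⟩ = √(1152/7)·(-1/24) = -0.534522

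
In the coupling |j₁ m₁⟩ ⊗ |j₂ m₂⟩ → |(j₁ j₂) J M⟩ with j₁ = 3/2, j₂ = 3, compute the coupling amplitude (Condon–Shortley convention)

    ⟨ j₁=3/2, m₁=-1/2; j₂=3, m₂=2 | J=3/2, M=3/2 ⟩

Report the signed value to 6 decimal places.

j₁+j₂−J=3  J+j₁−j₂=0  J−j₁+j₂=3  j₁+j₂+J+1=7
(j₁±m₁, j₂±m₂, J±M) = (1,2,5,1,3,0)
P² = 288/7
sum k=2..2:
  [2] +1/12 = 1/12
S = 1/12
C² = P²·S² = 2/7 ; C = +0.534522

+0.534522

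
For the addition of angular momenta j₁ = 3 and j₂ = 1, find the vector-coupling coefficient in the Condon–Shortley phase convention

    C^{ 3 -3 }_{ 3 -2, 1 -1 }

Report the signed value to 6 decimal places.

j₁+j₂−J=1  J+j₁−j₂=5  J−j₁+j₂=1  j₁+j₂+J+1=8
(j₁±m₁, j₂±m₂, J±M) = (1,5,0,2,0,6)
P² = 3600
sum k=0..0:
  [0] +1/120 = 1/120
S = 1/120
C² = P²·S² = 1/4 ; C = +0.500000

+0.500000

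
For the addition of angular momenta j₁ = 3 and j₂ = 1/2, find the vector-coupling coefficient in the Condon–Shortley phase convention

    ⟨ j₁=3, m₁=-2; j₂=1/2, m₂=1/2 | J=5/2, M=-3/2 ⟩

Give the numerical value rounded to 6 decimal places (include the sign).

-0.845154

triangle: 1!×5!×0!/7! = 120/5040
(j±m)!: 1!×5!×1!×0!×1!×4! = 2880
prefactor² = (2J+1)×Δ×N² = 2880/7
  k=1: −1/(1!×0!×4!×0!×1!×0!) = -1/24
Σ = -1/24  ⇒  CG² = 2880/7×(-1/24)² = 5/7
CG = −√(5/7) = -0.845154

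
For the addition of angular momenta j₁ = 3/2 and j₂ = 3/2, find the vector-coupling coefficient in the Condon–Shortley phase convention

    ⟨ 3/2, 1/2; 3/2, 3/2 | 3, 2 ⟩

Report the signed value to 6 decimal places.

triangle: 0!·3!·3!/7! = 36/5040
(j±m)!: 2!·1!·3!·0!·5!·1! = 1440
prefactor² = (2J+1)·Δ·N² = 72
  k=0: +1/(0!·0!·1!·3!·2!·0!) = 1/12
Σ = 1/12  ⇒  CG² = 72·1/12² = 1/2
CG = +√(1/2) = +0.707107

+0.707107  (= +√(1/2))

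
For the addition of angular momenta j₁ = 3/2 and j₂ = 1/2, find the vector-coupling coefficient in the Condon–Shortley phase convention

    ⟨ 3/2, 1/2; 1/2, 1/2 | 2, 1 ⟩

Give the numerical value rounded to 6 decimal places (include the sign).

+0.866025  (= +√(3/4))

√[5·0!3!1!/5! · 2!1!1!0!3!1!] = √(3)
  +(−1)^0/∏(0,0,1,1,2,0)! = 1/2  (running 1/2)
⟨..|..⟩ = √(3)·(1/2) = +0.866025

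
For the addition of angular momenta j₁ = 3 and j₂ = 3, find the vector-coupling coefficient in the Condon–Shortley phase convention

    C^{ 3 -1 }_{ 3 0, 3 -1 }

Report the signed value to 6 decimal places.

-0.408248

j₁+j₂−J=3  J+j₁−j₂=3  J−j₁+j₂=3  j₁+j₂+J+1=10
(j₁±m₁, j₂±m₂, J±M) = (3,3,2,4,2,4)
P² = 864/25
sum k=0..2:
  [0] +1/72 = 1/72
  [1] −1/8 = -1/8
  [2] +1/24 = 1/24
S = -5/72
C² = P²·S² = 1/6 ; C = -0.408248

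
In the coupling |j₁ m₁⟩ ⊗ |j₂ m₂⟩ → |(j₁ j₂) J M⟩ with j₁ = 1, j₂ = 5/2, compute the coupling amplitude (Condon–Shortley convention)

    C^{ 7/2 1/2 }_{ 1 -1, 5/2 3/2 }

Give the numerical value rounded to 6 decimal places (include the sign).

+√(1/7) ≈ +0.377964

triangle: 0!*2!*5!/8! = 240/40320
(j±m)!: 0!*2!*4!*1!*4!*3! = 6912
prefactor² = (2J+1)*Δ*N² = 2304/7
  k=0: +1/(0!*0!*2!*4!*0!*1!) = 1/48
Σ = 1/48  ⇒  CG² = 2304/7*1/48² = 1/7
CG = +√(1/7) = +0.377964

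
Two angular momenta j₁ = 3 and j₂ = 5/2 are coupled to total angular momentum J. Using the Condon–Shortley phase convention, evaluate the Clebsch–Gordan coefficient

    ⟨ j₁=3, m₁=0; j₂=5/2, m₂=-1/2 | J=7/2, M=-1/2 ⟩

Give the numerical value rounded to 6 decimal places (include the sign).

-0.436436

triangle: 2!·4!·3!/10! = 288/3628800
(j±m)!: 3!·3!·2!·3!·3!·4! = 62208
prefactor² = (2J+1)·Δ·N² = 6912/175
  k=0: +1/(0!·2!·3!·2!·1!·1!) = 1/24
  k=1: −1/(1!·1!·2!·1!·2!·2!) = -1/8
  k=2: +1/(2!·0!·1!·0!·3!·3!) = 1/72
Σ = -5/72  ⇒  CG² = 6912/175·(-5/72)² = 4/21
CG = −√(4/21) = -0.436436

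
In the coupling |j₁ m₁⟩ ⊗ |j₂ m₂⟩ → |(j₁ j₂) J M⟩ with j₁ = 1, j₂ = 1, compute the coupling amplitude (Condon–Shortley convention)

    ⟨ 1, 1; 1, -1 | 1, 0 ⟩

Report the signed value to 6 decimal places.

+√(1/2) = +0.707107

j₁+j₂−J=1  J+j₁−j₂=1  J−j₁+j₂=1  j₁+j₂+J+1=4
(j₁±m₁, j₂±m₂, J±M) = (2,0,0,2,1,1)
P² = 1/2
sum k=0..0:
  [0] +1/1 = 1
S = 1
C² = P²·S² = 1/2 ; C = +0.707107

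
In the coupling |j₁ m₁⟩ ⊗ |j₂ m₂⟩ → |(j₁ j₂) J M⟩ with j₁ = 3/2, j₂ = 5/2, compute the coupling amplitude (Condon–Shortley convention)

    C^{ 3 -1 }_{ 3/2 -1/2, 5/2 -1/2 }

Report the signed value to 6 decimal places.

−√(1/60) ≈ -0.129099

√[7·1!2!4!/8! · 1!2!2!3!2!4!] = √(48/5)
  +(−1)^0/∏(0,1,2,2,0,2)! = 1/8  (running 1/8)
  +(−1)^1/∏(1,0,1,1,1,3)! = -1/6  (running -1/24)
⟨..|..⟩ = √(48/5)·(-1/24) = -0.129099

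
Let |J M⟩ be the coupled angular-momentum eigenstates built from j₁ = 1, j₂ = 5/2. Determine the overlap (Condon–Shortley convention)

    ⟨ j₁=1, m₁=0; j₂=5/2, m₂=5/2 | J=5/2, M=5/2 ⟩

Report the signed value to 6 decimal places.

-0.845154  (= −√(5/7))

j₁+j₂−J=1  J+j₁−j₂=1  J−j₁+j₂=4  j₁+j₂+J+1=7
(j₁±m₁, j₂±m₂, J±M) = (1,1,5,0,5,0)
P² = 2880/7
sum k=1..1:
  [1] −1/24 = -1/24
S = -1/24
C² = P²·S² = 5/7 ; C = -0.845154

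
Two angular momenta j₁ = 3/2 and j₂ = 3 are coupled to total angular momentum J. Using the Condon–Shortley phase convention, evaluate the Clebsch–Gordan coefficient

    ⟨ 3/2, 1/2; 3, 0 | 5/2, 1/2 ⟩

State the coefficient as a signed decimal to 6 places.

-0.414039

√[6·2!1!4!/8! · 2!1!3!3!3!2!] = √(216/35)
  +(−1)^0/∏(0,2,1,3,0,1)! = 1/12  (running 1/12)
  +(−1)^1/∏(1,1,0,2,1,2)! = -1/4  (running -1/6)
⟨..|..⟩ = √(216/35)·(-1/6) = -0.414039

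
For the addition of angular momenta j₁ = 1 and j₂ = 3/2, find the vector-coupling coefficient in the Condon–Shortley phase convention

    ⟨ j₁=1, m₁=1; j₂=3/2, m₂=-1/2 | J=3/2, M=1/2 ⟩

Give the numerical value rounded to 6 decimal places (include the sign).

+0.730297

√[4·1!1!2!/5! · 2!0!1!2!2!1!] = √(8/15)
  +(−1)^0/∏(0,1,0,1,1,1)! = 1  (running 1)
⟨..|..⟩ = √(8/15)·(1) = +0.730297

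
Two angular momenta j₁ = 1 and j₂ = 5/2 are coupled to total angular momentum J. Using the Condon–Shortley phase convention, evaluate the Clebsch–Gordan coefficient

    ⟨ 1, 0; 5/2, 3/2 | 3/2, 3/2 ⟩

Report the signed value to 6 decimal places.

triangle: 2!×0!×3!/6! = 12/720
(j±m)!: 1!×1!×4!×1!×3!×0! = 144
prefactor² = (2J+1)×Δ×N² = 48/5
  k=1: −1/(1!×1!×0!×3!×0!×0!) = -1/6
Σ = -1/6  ⇒  CG² = 48/5×(-1/6)² = 4/15
CG = −√(4/15) = -0.516398

-0.516398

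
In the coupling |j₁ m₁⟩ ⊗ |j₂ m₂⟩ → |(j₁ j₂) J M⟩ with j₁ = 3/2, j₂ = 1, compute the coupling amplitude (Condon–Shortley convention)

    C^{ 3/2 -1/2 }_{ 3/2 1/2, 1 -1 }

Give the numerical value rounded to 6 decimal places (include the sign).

+0.730297  (= +√(8/15))

triangle: 1!*2!*1!/5! = 2/120
(j±m)!: 2!*1!*0!*2!*1!*2! = 8
prefactor² = (2J+1)*Δ*N² = 8/15
  k=0: +1/(0!*1!*1!*0!*1!*1!) = 1
Σ = 1  ⇒  CG² = 8/15*1² = 8/15
CG = +√(8/15) = +0.730297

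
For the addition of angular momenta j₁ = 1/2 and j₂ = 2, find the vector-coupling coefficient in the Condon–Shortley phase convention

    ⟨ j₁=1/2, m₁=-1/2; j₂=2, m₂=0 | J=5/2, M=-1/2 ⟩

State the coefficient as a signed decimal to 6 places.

√[6·0!1!4!/6! · 0!1!2!2!2!3!] = √(48/5)
  +(−1)^0/∏(0,0,1,2,0,2)! = 1/4  (running 1/4)
⟨..|..⟩ = √(48/5)·(1/4) = +0.774597

+√(3/5) ≈ +0.774597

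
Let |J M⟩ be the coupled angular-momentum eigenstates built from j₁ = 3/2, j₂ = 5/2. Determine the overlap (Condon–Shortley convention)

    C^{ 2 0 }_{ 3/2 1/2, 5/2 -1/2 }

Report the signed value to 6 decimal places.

−√(1/14) ≈ -0.267261

j₁+j₂−J=2  J+j₁−j₂=1  J−j₁+j₂=3  j₁+j₂+J+1=7
(j₁±m₁, j₂±m₂, J±M) = (2,1,2,3,2,2)
P² = 8/7
sum k=0..1:
  [0] +1/4 = 1/4
  [1] −1/2 = -1/2
S = -1/4
C² = P²·S² = 1/14 ; C = -0.267261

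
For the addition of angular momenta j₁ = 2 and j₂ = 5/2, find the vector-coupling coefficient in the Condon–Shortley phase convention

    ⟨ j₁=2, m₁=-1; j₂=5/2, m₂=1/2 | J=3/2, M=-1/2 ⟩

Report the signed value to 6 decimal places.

+√(5/21) ≈ +0.487950

√[4·3!1!2!/7! · 1!3!3!2!1!2!] = √(48/35)
  +(−1)^2/∏(2,1,1,1,0,1)! = 1/2  (running 1/2)
  +(−1)^3/∏(3,0,0,0,1,2)! = -1/12  (running 5/12)
⟨..|..⟩ = √(48/35)·(5/12) = +0.487950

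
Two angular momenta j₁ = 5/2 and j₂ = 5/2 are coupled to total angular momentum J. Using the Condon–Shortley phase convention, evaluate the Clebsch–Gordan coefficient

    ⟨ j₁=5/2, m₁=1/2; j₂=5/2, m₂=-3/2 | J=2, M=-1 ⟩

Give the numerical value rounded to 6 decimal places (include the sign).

−√(1/7) = -0.377964

triangle: 3!*2!*2!/8! = 24/40320
(j±m)!: 3!*2!*1!*4!*1!*3! = 1728
prefactor² = (2J+1)*Δ*N² = 36/7
  k=0: +1/(0!*3!*2!*1!*0!*1!) = 1/12
  k=1: −1/(1!*2!*1!*0!*1!*2!) = -1/4
Σ = -1/6  ⇒  CG² = 36/7*(-1/6)² = 1/7
CG = −√(1/7) = -0.377964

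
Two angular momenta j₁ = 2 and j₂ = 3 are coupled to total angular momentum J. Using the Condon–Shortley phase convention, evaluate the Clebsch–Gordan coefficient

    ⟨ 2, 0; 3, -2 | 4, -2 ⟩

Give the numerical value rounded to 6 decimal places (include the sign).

+√(12/35) = +0.585540

√[9·1!3!5!/10! · 2!2!1!5!2!6!] = √(8640/7)
  +(−1)^0/∏(0,1,2,1,1,4)! = 1/48  (running 1/48)
  +(−1)^1/∏(1,0,1,0,2,5)! = -1/240  (running 1/60)
⟨..|..⟩ = √(8640/7)·(1/60) = +0.585540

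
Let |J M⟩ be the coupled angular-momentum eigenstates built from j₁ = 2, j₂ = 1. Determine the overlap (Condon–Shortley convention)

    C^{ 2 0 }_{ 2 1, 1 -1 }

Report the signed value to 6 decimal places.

+√(1/2) = +0.707107

j₁+j₂−J=1  J+j₁−j₂=3  J−j₁+j₂=1  j₁+j₂+J+1=6
(j₁±m₁, j₂±m₂, J±M) = (3,1,0,2,2,2)
P² = 2
sum k=0..0:
  [0] +1/2 = 1/2
S = 1/2
C² = P²·S² = 1/2 ; C = +0.707107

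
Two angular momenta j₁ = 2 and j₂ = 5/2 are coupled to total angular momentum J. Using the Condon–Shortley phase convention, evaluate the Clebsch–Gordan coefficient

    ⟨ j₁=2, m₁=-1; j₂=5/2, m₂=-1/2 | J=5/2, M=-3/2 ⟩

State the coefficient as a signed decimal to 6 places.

√[6·2!2!3!/8! · 1!3!2!3!1!4!] = √(216/35)
  +(−1)^1/∏(1,1,2,1,0,2)! = -1/4  (running -1/4)
  +(−1)^2/∏(2,0,1,0,1,3)! = 1/12  (running -1/6)
⟨..|..⟩ = √(216/35)·(-1/6) = -0.414039

−√(6/35) ≈ -0.414039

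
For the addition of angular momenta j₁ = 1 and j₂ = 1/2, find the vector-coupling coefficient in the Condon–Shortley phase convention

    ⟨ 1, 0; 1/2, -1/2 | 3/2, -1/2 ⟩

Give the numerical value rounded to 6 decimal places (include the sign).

triangle: 0!×2!×1!/4! = 2/24
(j±m)!: 1!×1!×0!×1!×1!×2! = 2
prefactor² = (2J+1)×Δ×N² = 2/3
  k=0: +1/(0!×0!×1!×0!×1!×1!) = 1
Σ = 1  ⇒  CG² = 2/3×1² = 2/3
CG = +√(2/3) = +0.816497

+√(2/3) = +0.816497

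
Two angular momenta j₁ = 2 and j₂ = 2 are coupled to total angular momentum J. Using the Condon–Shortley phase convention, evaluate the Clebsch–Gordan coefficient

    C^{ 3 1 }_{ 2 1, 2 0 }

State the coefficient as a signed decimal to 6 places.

+0.447214  (= +√(1/5))

√[7·1!3!3!/8! · 3!1!2!2!4!2!] = √(36/5)
  +(−1)^0/∏(0,1,1,2,2,1)! = 1/4  (running 1/4)
  +(−1)^1/∏(1,0,0,1,3,2)! = -1/12  (running 1/6)
⟨..|..⟩ = √(36/5)·(1/6) = +0.447214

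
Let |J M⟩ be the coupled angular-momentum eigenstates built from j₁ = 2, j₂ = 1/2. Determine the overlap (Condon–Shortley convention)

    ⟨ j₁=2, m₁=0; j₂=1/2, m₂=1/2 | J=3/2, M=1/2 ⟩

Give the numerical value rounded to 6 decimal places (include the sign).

−√(2/5) ≈ -0.632456

j₁+j₂−J=1  J+j₁−j₂=3  J−j₁+j₂=0  j₁+j₂+J+1=5
(j₁±m₁, j₂±m₂, J±M) = (2,2,1,0,2,1)
P² = 8/5
sum k=1..1:
  [1] −1/2 = -1/2
S = -1/2
C² = P²·S² = 2/5 ; C = -0.632456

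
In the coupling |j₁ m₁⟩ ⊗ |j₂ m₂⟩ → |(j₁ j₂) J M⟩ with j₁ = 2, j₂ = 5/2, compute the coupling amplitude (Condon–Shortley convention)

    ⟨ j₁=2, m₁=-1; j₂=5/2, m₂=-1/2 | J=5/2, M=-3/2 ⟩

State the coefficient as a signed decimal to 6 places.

j₁+j₂−J=2  J+j₁−j₂=2  J−j₁+j₂=3  j₁+j₂+J+1=8
(j₁±m₁, j₂±m₂, J±M) = (1,3,2,3,1,4)
P² = 216/35
sum k=1..2:
  [1] −1/4 = -1/4
  [2] +1/12 = 1/12
S = -1/6
C² = P²·S² = 6/35 ; C = -0.414039

−√(6/35) ≈ -0.414039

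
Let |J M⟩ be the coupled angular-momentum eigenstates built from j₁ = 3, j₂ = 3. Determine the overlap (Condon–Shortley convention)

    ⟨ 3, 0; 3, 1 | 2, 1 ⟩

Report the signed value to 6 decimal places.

√[5·4!2!2!/9! · 3!3!4!2!3!1!] = √(96/7)
  +(−1)^2/∏(2,2,1,2,1,0)! = 1/8  (running 1/8)
  +(−1)^3/∏(3,1,0,1,2,1)! = -1/12  (running 1/24)
⟨..|..⟩ = √(96/7)·(1/24) = +0.154303

+0.154303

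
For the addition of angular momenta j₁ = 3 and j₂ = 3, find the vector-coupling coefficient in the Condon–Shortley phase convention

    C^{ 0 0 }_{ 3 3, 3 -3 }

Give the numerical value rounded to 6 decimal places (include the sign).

√[1·6!0!0!/7! · 6!0!0!6!0!0!] = √(518400/7)
  +(−1)^0/∏(0,6,0,0,0,0)! = 1/720  (running 1/720)
⟨..|..⟩ = √(518400/7)·(1/720) = +0.377964

+√(1/7) = +0.377964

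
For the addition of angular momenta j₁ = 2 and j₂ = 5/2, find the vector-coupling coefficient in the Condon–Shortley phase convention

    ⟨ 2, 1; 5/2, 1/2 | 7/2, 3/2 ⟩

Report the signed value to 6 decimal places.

+0.308607  (= +√(2/21))

√[8·1!3!4!/9! · 3!1!3!2!5!2!] = √(384/7)
  +(−1)^0/∏(0,1,1,3,2,1)! = 1/12  (running 1/12)
  +(−1)^1/∏(1,0,0,2,3,2)! = -1/24  (running 1/24)
⟨..|..⟩ = √(384/7)·(1/24) = +0.308607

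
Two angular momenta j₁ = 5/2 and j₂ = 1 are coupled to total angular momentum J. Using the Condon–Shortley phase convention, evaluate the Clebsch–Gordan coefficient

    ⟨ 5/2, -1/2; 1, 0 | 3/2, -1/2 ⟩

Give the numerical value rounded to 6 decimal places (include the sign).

-0.632456

√[4·2!3!0!/6! · 2!3!1!1!1!2!] = √(8/5)
  +(−1)^1/∏(1,1,2,0,1,0)! = -1/2  (running -1/2)
⟨..|..⟩ = √(8/5)·(-1/2) = -0.632456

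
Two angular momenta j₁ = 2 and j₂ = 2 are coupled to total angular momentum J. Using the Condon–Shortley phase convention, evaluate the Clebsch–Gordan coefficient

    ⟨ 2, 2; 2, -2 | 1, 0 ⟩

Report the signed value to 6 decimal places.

j₁+j₂−J=3  J+j₁−j₂=1  J−j₁+j₂=1  j₁+j₂+J+1=6
(j₁±m₁, j₂±m₂, J±M) = (4,0,0,4,1,1)
P² = 72/5
sum k=0..0:
  [0] +1/6 = 1/6
S = 1/6
C² = P²·S² = 2/5 ; C = +0.632456

+0.632456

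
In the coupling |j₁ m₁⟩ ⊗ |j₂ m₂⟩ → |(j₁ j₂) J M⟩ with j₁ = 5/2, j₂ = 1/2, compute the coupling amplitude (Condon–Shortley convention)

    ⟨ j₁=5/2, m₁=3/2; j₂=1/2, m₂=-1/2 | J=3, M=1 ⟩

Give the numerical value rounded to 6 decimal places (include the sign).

+0.577350  (= +√(1/3))

√[7·0!5!1!/7! · 4!1!0!1!4!2!] = √(192)
  +(−1)^0/∏(0,0,1,0,4,1)! = 1/24  (running 1/24)
⟨..|..⟩ = √(192)·(1/24) = +0.577350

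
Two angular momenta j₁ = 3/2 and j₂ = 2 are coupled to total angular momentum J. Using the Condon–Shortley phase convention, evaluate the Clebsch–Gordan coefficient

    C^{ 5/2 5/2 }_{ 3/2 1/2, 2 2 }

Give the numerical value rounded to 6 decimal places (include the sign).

j₁+j₂−J=1  J+j₁−j₂=2  J−j₁+j₂=3  j₁+j₂+J+1=7
(j₁±m₁, j₂±m₂, J±M) = (2,1,4,0,5,0)
P² = 576/7
sum k=1..1:
  [1] −1/12 = -1/12
S = -1/12
C² = P²·S² = 4/7 ; C = -0.755929

-0.755929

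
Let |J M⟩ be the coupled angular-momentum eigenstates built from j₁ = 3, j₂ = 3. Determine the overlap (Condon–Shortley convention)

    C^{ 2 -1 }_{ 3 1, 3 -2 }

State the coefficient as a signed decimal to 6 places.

√[5·4!2!2!/9! · 4!2!1!5!1!3!] = √(320/7)
  +(−1)^0/∏(0,4,2,1,0,1)! = 1/48  (running 1/48)
  +(−1)^1/∏(1,3,1,0,1,2)! = -1/12  (running -1/16)
⟨..|..⟩ = √(320/7)·(-1/16) = -0.422577

-0.422577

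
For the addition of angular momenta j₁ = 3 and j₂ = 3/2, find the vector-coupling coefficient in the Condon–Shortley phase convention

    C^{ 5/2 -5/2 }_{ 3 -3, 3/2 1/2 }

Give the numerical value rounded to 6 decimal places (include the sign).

+0.731925

√[6·2!4!1!/8! · 0!6!2!1!0!5!] = √(8640/7)
  +(−1)^2/∏(2,0,4,0,0,1)! = 1/48  (running 1/48)
⟨..|..⟩ = √(8640/7)·(1/48) = +0.731925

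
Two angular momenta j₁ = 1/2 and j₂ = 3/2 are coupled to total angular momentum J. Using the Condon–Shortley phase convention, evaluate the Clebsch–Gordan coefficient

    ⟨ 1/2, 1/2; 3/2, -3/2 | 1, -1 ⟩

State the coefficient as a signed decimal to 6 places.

+√(3/4) = +0.866025

j₁+j₂−J=1  J+j₁−j₂=0  J−j₁+j₂=2  j₁+j₂+J+1=4
(j₁±m₁, j₂±m₂, J±M) = (1,0,0,3,0,2)
P² = 3
sum k=0..0:
  [0] +1/2 = 1/2
S = 1/2
C² = P²·S² = 3/4 ; C = +0.866025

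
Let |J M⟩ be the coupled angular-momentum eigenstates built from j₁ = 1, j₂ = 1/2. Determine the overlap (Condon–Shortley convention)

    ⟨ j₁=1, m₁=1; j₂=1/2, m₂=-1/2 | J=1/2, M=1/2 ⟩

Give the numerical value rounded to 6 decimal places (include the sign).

+√(2/3) ≈ +0.816497

√[2·1!1!0!/3! · 2!0!0!1!1!0!] = √(2/3)
  +(−1)^0/∏(0,1,0,0,1,0)! = 1  (running 1)
⟨..|..⟩ = √(2/3)·(1) = +0.816497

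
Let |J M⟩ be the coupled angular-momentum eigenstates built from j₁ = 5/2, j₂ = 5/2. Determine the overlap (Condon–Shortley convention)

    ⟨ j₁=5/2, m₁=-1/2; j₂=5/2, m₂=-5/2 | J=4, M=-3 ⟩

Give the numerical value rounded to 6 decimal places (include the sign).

j₁+j₂−J=1  J+j₁−j₂=4  J−j₁+j₂=4  j₁+j₂+J+1=10
(j₁±m₁, j₂±m₂, J±M) = (2,3,0,5,1,7)
P² = 10368
sum k=0..0:
  [0] +1/144 = 1/144
S = 1/144
C² = P²·S² = 1/2 ; C = +0.707107

+√(1/2) = +0.707107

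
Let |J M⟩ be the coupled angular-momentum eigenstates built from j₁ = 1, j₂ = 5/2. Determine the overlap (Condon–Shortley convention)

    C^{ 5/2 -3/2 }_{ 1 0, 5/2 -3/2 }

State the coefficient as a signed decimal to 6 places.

√[6·1!1!4!/7! · 1!1!1!4!1!4!] = √(576/35)
  +(−1)^0/∏(0,1,1,1,0,3)! = 1/6  (running 1/6)
  +(−1)^1/∏(1,0,0,0,1,4)! = -1/24  (running 1/8)
⟨..|..⟩ = √(576/35)·(1/8) = +0.507093

+0.507093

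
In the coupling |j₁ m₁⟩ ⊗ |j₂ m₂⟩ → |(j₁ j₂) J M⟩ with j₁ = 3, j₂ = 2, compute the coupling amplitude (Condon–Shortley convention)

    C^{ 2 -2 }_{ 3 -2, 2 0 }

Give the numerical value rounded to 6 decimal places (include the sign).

j₁+j₂−J=3  J+j₁−j₂=3  J−j₁+j₂=1  j₁+j₂+J+1=8
(j₁±m₁, j₂±m₂, J±M) = (1,5,2,2,0,4)
P² = 360/7
sum k=2..2:
  [2] +1/12 = 1/12
S = 1/12
C² = P²·S² = 5/14 ; C = +0.597614

+0.597614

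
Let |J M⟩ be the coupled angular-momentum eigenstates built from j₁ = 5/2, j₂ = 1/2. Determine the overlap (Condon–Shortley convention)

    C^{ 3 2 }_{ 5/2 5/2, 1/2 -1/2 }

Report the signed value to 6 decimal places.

+0.408248  (= +√(1/6))

j₁+j₂−J=0  J+j₁−j₂=5  J−j₁+j₂=1  j₁+j₂+J+1=7
(j₁±m₁, j₂±m₂, J±M) = (5,0,0,1,5,1)
P² = 2400
sum k=0..0:
  [0] +1/120 = 1/120
S = 1/120
C² = P²·S² = 1/6 ; C = +0.408248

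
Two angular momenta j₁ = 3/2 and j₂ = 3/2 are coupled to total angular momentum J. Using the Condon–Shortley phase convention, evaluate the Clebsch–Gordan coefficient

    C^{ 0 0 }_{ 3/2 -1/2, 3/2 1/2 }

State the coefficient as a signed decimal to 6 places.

triangle: 3!*0!*0!/4! = 6/24
(j±m)!: 1!*2!*2!*1!*0!*0! = 4
prefactor² = (2J+1)*Δ*N² = 1
  k=2: +1/(2!*1!*0!*0!*0!*0!) = 1/2
Σ = 1/2  ⇒  CG² = 1*1/2² = 1/4
CG = +√(1/4) = +0.500000

+√(1/4) = +0.500000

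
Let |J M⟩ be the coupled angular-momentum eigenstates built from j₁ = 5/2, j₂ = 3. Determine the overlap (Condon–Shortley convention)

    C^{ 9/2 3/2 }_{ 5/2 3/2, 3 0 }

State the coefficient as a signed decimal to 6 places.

triangle: 1!·4!·5!/11! = 2880/39916800
(j±m)!: 4!·1!·3!·3!·6!·3! = 3732480
prefactor² = (2J+1)·Δ·N² = 207360/77
  k=0: +1/(0!·1!·1!·3!·3!·2!) = 1/72
  k=1: −1/(1!·0!·0!·2!·4!·3!) = -1/288
Σ = 1/96  ⇒  CG² = 207360/77·1/96² = 45/154
CG = +√(45/154) = +0.540562

+√(45/154) = +0.540562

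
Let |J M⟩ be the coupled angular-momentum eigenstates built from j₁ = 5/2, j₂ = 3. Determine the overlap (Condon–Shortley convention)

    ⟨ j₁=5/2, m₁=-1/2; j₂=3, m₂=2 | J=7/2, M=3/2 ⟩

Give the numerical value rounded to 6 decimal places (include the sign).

j₁+j₂−J=2  J+j₁−j₂=3  J−j₁+j₂=4  j₁+j₂+J+1=10
(j₁±m₁, j₂±m₂, J±M) = (2,3,5,1,5,2)
P² = 1536/7
sum k=1..2:
  [1] −1/48 = -1/48
  [2] +1/24 = 1/24
S = 1/48
C² = P²·S² = 2/21 ; C = +0.308607

+0.308607  (= +√(2/21))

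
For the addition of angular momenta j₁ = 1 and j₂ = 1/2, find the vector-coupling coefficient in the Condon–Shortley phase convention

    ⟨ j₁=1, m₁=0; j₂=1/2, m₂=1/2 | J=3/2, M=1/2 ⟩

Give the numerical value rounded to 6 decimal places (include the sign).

√[4·0!2!1!/4! · 1!1!1!0!2!1!] = √(2/3)
  +(−1)^0/∏(0,0,1,1,1,0)! = 1  (running 1)
⟨..|..⟩ = √(2/3)·(1) = +0.816497

+0.816497  (= +√(2/3))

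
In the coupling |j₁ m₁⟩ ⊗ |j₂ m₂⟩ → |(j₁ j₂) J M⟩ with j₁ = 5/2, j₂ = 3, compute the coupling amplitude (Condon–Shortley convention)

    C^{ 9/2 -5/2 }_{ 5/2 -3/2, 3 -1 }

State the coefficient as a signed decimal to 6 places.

j₁+j₂−J=1  J+j₁−j₂=4  J−j₁+j₂=5  j₁+j₂+J+1=11
(j₁±m₁, j₂±m₂, J±M) = (1,4,2,4,2,7)
P² = 92160/11
sum k=0..1:
  [0] +1/288 = 1/288
  [1] −1/144 = -1/144
S = -1/288
C² = P²·S² = 10/99 ; C = -0.317821

-0.317821  (= −√(10/99))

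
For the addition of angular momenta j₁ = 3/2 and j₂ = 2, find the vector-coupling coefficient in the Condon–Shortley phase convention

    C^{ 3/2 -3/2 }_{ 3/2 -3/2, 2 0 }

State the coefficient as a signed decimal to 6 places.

j₁+j₂−J=2  J+j₁−j₂=1  J−j₁+j₂=2  j₁+j₂+J+1=6
(j₁±m₁, j₂±m₂, J±M) = (0,3,2,2,0,3)
P² = 16/5
sum k=2..2:
  [2] +1/4 = 1/4
S = 1/4
C² = P²·S² = 1/5 ; C = +0.447214

+√(1/5) ≈ +0.447214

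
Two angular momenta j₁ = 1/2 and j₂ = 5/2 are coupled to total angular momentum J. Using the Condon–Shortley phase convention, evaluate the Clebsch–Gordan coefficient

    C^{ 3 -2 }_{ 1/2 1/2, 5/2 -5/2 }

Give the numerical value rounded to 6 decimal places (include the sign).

+0.408248

√[7·0!1!5!/7! · 1!0!0!5!1!5!] = √(2400)
  +(−1)^0/∏(0,0,0,0,1,5)! = 1/120  (running 1/120)
⟨..|..⟩ = √(2400)·(1/120) = +0.408248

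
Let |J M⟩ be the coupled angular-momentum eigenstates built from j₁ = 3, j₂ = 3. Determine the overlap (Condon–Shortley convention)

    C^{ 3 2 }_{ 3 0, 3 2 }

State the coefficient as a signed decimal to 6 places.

+√(1/6) ≈ +0.408248

j₁+j₂−J=3  J+j₁−j₂=3  J−j₁+j₂=3  j₁+j₂+J+1=10
(j₁±m₁, j₂±m₂, J±M) = (3,3,5,1,5,1)
P² = 216
sum k=2..3:
  [2] +1/24 = 1/24
  [3] −1/72 = -1/72
S = 1/36
C² = P²·S² = 1/6 ; C = +0.408248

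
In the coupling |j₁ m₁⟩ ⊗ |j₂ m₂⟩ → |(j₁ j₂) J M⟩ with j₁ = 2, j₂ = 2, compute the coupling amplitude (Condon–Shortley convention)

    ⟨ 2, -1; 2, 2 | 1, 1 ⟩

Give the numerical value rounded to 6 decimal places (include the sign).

j₁+j₂−J=3  J+j₁−j₂=1  J−j₁+j₂=1  j₁+j₂+J+1=6
(j₁±m₁, j₂±m₂, J±M) = (1,3,4,0,2,0)
P² = 36/5
sum k=3..3:
  [3] −1/6 = -1/6
S = -1/6
C² = P²·S² = 1/5 ; C = -0.447214

−√(1/5) ≈ -0.447214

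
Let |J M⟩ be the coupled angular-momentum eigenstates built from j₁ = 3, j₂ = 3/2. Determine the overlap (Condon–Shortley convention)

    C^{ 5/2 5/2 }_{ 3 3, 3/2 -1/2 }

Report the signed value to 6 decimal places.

+√(15/28) = +0.731925

j₁+j₂−J=2  J+j₁−j₂=4  J−j₁+j₂=1  j₁+j₂+J+1=8
(j₁±m₁, j₂±m₂, J±M) = (6,0,1,2,5,0)
P² = 8640/7
sum k=0..0:
  [0] +1/48 = 1/48
S = 1/48
C² = P²·S² = 15/28 ; C = +0.731925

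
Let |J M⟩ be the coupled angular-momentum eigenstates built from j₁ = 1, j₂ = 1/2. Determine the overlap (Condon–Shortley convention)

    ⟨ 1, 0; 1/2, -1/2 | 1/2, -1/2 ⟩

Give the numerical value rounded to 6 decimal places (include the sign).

j₁+j₂−J=1  J+j₁−j₂=1  J−j₁+j₂=0  j₁+j₂+J+1=3
(j₁±m₁, j₂±m₂, J±M) = (1,1,0,1,0,1)
P² = 1/3
sum k=0..0:
  [0] +1/1 = 1
S = 1
C² = P²·S² = 1/3 ; C = +0.577350

+√(1/3) = +0.577350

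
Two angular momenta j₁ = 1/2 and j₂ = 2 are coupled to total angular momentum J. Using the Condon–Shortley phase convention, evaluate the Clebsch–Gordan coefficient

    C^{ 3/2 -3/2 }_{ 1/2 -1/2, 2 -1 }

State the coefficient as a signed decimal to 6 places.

√[4·1!0!3!/5! · 0!1!1!3!0!3!] = √(36/5)
  +(−1)^1/∏(1,0,0,0,0,3)! = -1/6  (running -1/6)
⟨..|..⟩ = √(36/5)·(-1/6) = -0.447214

-0.447214  (= −√(1/5))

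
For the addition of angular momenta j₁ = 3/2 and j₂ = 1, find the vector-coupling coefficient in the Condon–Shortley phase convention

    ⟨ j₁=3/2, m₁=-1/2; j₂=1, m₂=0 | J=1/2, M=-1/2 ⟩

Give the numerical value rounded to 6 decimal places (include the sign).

−√(1/3) ≈ -0.577350

√[2·2!1!0!/4! · 1!2!1!1!0!1!] = √(1/3)
  +(−1)^1/∏(1,1,1,0,0,0)! = -1  (running -1)
⟨..|..⟩ = √(1/3)·(-1) = -0.577350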